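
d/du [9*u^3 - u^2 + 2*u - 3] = 27*u^2 - 2*u + 2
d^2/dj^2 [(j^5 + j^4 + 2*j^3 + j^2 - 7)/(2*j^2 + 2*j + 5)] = 2*(12*j^7 + 36*j^6 + 126*j^5 + 192*j^4 + 314*j^3 + 96*j^2 + 66*j + 67)/(8*j^6 + 24*j^5 + 84*j^4 + 128*j^3 + 210*j^2 + 150*j + 125)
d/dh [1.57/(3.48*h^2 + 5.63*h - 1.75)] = (-10.9272*h - 8.8391)/(3.48*h^2 + 5.63*h - 1.75)^2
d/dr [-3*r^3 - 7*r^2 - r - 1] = -9*r^2 - 14*r - 1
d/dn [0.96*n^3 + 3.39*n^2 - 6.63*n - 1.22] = 2.88*n^2 + 6.78*n - 6.63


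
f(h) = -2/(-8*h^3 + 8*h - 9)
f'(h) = -2*(24*h^2 - 8)/(-8*h^3 + 8*h - 9)^2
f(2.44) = 0.02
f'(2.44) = -0.02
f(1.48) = 0.09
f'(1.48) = -0.17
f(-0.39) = 0.17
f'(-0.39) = 0.06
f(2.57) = 0.02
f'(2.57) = -0.02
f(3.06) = 0.01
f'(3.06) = -0.01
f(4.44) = 0.00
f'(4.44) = -0.00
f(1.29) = 0.13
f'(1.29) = -0.25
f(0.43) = 0.32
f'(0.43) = 0.19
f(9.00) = 0.00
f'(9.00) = 0.00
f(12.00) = 0.00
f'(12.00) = 0.00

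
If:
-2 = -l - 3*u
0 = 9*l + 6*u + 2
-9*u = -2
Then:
No Solution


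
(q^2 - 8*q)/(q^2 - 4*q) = (q - 8)/(q - 4)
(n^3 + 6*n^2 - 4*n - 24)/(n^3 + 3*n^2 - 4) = (n^2 + 4*n - 12)/(n^2 + n - 2)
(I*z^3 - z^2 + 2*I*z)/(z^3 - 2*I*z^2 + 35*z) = (I*z^2 - z + 2*I)/(z^2 - 2*I*z + 35)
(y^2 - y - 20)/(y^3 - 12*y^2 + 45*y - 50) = (y + 4)/(y^2 - 7*y + 10)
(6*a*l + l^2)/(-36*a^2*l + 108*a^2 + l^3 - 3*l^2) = -l/(6*a*l - 18*a - l^2 + 3*l)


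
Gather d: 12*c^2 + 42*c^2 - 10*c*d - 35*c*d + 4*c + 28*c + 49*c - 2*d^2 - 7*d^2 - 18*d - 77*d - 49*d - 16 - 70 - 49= 54*c^2 + 81*c - 9*d^2 + d*(-45*c - 144) - 135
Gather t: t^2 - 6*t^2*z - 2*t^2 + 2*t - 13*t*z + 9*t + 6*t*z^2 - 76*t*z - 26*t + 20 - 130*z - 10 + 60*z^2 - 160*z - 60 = t^2*(-6*z - 1) + t*(6*z^2 - 89*z - 15) + 60*z^2 - 290*z - 50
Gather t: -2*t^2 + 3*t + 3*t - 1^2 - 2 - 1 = -2*t^2 + 6*t - 4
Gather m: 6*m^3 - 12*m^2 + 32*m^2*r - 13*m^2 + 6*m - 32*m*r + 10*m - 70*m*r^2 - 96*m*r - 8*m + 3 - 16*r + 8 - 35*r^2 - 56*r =6*m^3 + m^2*(32*r - 25) + m*(-70*r^2 - 128*r + 8) - 35*r^2 - 72*r + 11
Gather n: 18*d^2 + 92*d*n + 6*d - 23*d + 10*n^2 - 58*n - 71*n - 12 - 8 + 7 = 18*d^2 - 17*d + 10*n^2 + n*(92*d - 129) - 13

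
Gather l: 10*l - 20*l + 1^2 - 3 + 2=-10*l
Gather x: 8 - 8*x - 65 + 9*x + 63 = x + 6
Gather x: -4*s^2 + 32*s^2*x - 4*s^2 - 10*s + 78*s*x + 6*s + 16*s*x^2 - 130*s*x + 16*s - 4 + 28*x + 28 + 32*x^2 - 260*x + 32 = -8*s^2 + 12*s + x^2*(16*s + 32) + x*(32*s^2 - 52*s - 232) + 56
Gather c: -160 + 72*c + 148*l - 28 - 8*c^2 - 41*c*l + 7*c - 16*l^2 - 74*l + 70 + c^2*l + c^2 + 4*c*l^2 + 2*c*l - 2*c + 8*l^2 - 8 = c^2*(l - 7) + c*(4*l^2 - 39*l + 77) - 8*l^2 + 74*l - 126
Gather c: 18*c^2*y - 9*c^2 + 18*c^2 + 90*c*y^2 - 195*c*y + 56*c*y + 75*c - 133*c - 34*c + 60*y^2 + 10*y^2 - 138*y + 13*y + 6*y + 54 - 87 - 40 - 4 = c^2*(18*y + 9) + c*(90*y^2 - 139*y - 92) + 70*y^2 - 119*y - 77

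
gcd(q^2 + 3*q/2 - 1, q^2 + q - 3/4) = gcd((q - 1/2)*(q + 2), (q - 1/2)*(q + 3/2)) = q - 1/2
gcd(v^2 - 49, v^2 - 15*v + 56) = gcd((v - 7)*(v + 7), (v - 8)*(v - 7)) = v - 7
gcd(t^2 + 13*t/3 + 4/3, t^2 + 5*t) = 1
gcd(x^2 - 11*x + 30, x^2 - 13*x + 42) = x - 6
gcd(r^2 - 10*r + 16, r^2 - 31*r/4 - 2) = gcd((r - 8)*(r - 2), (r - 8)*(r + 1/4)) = r - 8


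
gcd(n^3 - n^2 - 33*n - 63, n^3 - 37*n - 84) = n^2 - 4*n - 21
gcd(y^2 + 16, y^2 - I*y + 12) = y - 4*I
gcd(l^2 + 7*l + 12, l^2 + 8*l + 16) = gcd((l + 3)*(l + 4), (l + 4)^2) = l + 4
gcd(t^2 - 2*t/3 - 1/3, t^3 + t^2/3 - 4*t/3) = t - 1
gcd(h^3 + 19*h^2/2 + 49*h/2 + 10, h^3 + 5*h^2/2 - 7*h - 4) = h^2 + 9*h/2 + 2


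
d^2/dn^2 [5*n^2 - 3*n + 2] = 10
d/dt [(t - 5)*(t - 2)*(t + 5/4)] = 3*t^2 - 23*t/2 + 5/4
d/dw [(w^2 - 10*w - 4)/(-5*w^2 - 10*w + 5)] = 6*(-2*w^2 - w - 3)/(5*(w^4 + 4*w^3 + 2*w^2 - 4*w + 1))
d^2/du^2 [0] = 0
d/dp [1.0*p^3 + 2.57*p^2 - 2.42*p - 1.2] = 3.0*p^2 + 5.14*p - 2.42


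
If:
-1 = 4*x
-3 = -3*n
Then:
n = 1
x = -1/4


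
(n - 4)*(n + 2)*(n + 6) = n^3 + 4*n^2 - 20*n - 48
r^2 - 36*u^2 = (r - 6*u)*(r + 6*u)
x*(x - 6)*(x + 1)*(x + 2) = x^4 - 3*x^3 - 16*x^2 - 12*x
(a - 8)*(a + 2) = a^2 - 6*a - 16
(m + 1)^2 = m^2 + 2*m + 1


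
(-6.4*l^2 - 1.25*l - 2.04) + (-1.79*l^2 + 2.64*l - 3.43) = -8.19*l^2 + 1.39*l - 5.47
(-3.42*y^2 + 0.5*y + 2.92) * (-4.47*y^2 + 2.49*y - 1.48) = 15.2874*y^4 - 10.7508*y^3 - 6.7458*y^2 + 6.5308*y - 4.3216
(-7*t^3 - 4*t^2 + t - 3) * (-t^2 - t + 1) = 7*t^5 + 11*t^4 - 4*t^3 - 2*t^2 + 4*t - 3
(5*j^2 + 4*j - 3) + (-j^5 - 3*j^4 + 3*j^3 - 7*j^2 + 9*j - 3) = -j^5 - 3*j^4 + 3*j^3 - 2*j^2 + 13*j - 6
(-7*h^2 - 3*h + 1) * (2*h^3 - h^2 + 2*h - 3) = -14*h^5 + h^4 - 9*h^3 + 14*h^2 + 11*h - 3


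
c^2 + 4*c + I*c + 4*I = (c + 4)*(c + I)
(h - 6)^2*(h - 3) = h^3 - 15*h^2 + 72*h - 108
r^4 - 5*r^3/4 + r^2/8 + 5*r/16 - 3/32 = (r - 3/4)*(r - 1/2)^2*(r + 1/2)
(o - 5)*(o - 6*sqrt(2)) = o^2 - 6*sqrt(2)*o - 5*o + 30*sqrt(2)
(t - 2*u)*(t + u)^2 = t^3 - 3*t*u^2 - 2*u^3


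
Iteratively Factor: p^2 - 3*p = (p - 3)*(p)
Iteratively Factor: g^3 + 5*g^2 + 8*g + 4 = (g + 2)*(g^2 + 3*g + 2) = (g + 2)^2*(g + 1)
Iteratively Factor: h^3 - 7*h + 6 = (h - 1)*(h^2 + h - 6) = (h - 2)*(h - 1)*(h + 3)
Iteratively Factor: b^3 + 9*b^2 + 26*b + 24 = (b + 3)*(b^2 + 6*b + 8) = (b + 2)*(b + 3)*(b + 4)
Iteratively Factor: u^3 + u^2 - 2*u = (u)*(u^2 + u - 2) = u*(u - 1)*(u + 2)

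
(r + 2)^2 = r^2 + 4*r + 4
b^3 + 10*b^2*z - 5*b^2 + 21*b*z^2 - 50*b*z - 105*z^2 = (b - 5)*(b + 3*z)*(b + 7*z)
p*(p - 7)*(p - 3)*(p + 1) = p^4 - 9*p^3 + 11*p^2 + 21*p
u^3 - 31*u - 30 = (u - 6)*(u + 1)*(u + 5)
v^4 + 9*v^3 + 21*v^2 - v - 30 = (v - 1)*(v + 2)*(v + 3)*(v + 5)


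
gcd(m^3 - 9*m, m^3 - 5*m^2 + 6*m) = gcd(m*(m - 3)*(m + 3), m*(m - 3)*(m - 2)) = m^2 - 3*m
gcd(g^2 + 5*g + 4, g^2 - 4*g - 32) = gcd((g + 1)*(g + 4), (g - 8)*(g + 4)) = g + 4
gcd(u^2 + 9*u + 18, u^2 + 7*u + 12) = u + 3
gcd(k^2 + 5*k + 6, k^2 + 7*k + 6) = 1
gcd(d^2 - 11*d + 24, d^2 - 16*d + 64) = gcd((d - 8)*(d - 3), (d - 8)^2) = d - 8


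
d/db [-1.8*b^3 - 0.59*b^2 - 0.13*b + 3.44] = -5.4*b^2 - 1.18*b - 0.13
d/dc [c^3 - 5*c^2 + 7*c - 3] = 3*c^2 - 10*c + 7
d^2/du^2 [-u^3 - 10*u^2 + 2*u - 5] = -6*u - 20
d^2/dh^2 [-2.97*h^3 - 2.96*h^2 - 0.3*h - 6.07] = -17.82*h - 5.92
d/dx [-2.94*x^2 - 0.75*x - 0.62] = -5.88*x - 0.75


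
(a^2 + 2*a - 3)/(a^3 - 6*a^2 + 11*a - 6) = (a + 3)/(a^2 - 5*a + 6)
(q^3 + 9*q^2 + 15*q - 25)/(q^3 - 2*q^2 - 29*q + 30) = (q + 5)/(q - 6)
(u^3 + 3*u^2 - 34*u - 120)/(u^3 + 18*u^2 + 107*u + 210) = (u^2 - 2*u - 24)/(u^2 + 13*u + 42)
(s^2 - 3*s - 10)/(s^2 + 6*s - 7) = (s^2 - 3*s - 10)/(s^2 + 6*s - 7)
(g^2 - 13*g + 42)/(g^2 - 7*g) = (g - 6)/g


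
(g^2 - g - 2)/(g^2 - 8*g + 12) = (g + 1)/(g - 6)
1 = 1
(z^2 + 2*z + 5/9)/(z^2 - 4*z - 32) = (z^2 + 2*z + 5/9)/(z^2 - 4*z - 32)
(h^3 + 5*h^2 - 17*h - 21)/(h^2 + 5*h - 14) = (h^2 - 2*h - 3)/(h - 2)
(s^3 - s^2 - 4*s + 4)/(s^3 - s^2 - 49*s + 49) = (s^2 - 4)/(s^2 - 49)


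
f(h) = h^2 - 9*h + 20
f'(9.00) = 9.00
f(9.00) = 20.00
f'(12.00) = 15.00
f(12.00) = 56.00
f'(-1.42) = -11.84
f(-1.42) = 34.80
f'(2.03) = -4.94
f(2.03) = 5.85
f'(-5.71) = -20.42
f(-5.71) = 103.99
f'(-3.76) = -16.52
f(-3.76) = 67.98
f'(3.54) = -1.92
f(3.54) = 0.67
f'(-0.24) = -9.48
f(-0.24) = 22.22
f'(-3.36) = -15.72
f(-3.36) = 61.53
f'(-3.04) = -15.08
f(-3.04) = 56.60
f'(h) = 2*h - 9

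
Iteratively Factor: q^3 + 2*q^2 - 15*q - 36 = (q + 3)*(q^2 - q - 12) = (q + 3)^2*(q - 4)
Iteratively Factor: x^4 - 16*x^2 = (x)*(x^3 - 16*x) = x^2*(x^2 - 16) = x^2*(x - 4)*(x + 4)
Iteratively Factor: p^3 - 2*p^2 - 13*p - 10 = (p + 1)*(p^2 - 3*p - 10) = (p + 1)*(p + 2)*(p - 5)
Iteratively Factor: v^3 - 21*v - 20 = (v - 5)*(v^2 + 5*v + 4) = (v - 5)*(v + 4)*(v + 1)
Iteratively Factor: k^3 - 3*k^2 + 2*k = (k - 2)*(k^2 - k) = k*(k - 2)*(k - 1)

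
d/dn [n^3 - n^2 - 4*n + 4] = 3*n^2 - 2*n - 4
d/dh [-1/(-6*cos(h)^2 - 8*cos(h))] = (3*cos(h) + 2)*sin(h)/((3*cos(h) + 4)^2*cos(h)^2)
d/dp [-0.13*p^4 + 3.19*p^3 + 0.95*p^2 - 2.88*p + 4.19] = -0.52*p^3 + 9.57*p^2 + 1.9*p - 2.88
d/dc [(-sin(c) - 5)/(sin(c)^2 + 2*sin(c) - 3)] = (sin(c)^2 + 10*sin(c) + 13)*cos(c)/(sin(c)^2 + 2*sin(c) - 3)^2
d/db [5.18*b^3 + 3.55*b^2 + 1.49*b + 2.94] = 15.54*b^2 + 7.1*b + 1.49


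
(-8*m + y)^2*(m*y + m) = 64*m^3*y + 64*m^3 - 16*m^2*y^2 - 16*m^2*y + m*y^3 + m*y^2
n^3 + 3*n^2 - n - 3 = (n - 1)*(n + 1)*(n + 3)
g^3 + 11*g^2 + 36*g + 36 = (g + 2)*(g + 3)*(g + 6)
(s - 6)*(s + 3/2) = s^2 - 9*s/2 - 9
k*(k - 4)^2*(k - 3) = k^4 - 11*k^3 + 40*k^2 - 48*k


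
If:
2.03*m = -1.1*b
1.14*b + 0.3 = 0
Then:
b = -0.26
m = 0.14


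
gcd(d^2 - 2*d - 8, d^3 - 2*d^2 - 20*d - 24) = d + 2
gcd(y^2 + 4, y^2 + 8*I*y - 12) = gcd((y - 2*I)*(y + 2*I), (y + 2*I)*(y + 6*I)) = y + 2*I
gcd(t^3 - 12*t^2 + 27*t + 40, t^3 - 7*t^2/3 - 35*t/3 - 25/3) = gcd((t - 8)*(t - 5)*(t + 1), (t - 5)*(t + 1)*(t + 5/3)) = t^2 - 4*t - 5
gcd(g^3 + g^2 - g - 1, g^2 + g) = g + 1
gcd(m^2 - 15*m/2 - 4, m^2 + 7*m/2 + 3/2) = m + 1/2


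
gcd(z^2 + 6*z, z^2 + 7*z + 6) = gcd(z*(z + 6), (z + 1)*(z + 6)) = z + 6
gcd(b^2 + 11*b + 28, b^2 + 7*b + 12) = b + 4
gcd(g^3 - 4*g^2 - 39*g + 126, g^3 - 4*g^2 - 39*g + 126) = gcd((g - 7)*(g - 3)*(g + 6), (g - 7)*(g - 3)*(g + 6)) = g^3 - 4*g^2 - 39*g + 126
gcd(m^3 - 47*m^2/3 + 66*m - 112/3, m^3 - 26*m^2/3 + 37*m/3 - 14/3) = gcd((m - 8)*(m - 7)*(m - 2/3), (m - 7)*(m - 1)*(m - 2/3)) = m^2 - 23*m/3 + 14/3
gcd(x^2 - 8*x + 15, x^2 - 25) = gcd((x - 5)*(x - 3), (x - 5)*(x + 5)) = x - 5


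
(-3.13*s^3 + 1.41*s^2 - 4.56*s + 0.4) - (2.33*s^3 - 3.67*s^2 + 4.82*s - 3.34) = -5.46*s^3 + 5.08*s^2 - 9.38*s + 3.74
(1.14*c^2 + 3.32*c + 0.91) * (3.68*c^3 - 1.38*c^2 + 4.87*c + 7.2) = 4.1952*c^5 + 10.6444*c^4 + 4.319*c^3 + 23.1206*c^2 + 28.3357*c + 6.552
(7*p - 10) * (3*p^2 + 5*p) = 21*p^3 + 5*p^2 - 50*p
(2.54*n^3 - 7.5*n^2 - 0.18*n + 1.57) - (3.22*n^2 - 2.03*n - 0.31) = 2.54*n^3 - 10.72*n^2 + 1.85*n + 1.88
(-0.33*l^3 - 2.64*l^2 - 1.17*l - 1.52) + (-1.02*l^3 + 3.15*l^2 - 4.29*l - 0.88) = -1.35*l^3 + 0.51*l^2 - 5.46*l - 2.4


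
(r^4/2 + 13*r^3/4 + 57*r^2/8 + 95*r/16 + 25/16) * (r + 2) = r^5/2 + 17*r^4/4 + 109*r^3/8 + 323*r^2/16 + 215*r/16 + 25/8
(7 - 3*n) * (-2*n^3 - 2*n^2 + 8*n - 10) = 6*n^4 - 8*n^3 - 38*n^2 + 86*n - 70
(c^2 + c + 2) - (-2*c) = c^2 + 3*c + 2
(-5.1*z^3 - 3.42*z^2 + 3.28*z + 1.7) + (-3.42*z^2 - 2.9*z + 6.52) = -5.1*z^3 - 6.84*z^2 + 0.38*z + 8.22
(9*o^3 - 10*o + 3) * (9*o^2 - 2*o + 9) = 81*o^5 - 18*o^4 - 9*o^3 + 47*o^2 - 96*o + 27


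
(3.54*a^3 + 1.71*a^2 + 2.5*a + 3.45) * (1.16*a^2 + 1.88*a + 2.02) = 4.1064*a^5 + 8.6388*a^4 + 13.2656*a^3 + 12.1562*a^2 + 11.536*a + 6.969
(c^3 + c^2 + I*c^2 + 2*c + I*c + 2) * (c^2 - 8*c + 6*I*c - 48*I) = c^5 - 7*c^4 + 7*I*c^4 - 12*c^3 - 49*I*c^3 + 28*c^2 - 44*I*c^2 + 32*c - 84*I*c - 96*I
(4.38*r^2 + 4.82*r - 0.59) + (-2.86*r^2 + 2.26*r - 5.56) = 1.52*r^2 + 7.08*r - 6.15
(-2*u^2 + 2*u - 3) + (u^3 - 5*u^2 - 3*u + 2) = u^3 - 7*u^2 - u - 1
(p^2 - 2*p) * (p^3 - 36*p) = p^5 - 2*p^4 - 36*p^3 + 72*p^2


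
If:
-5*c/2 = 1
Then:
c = -2/5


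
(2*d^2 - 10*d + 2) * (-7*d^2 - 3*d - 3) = -14*d^4 + 64*d^3 + 10*d^2 + 24*d - 6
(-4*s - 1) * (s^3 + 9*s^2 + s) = -4*s^4 - 37*s^3 - 13*s^2 - s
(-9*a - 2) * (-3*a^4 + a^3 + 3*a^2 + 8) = 27*a^5 - 3*a^4 - 29*a^3 - 6*a^2 - 72*a - 16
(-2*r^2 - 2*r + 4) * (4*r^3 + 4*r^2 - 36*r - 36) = -8*r^5 - 16*r^4 + 80*r^3 + 160*r^2 - 72*r - 144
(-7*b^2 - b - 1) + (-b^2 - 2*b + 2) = -8*b^2 - 3*b + 1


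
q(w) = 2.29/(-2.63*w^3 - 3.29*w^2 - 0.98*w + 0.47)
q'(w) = 2.29*(7.89*w^2 + 6.58*w + 0.98)/(-2.63*w^3 - 3.29*w^2 - 0.98*w + 0.47)^2 = (18.0681*w^2 + 15.0682*w + 2.2442)/(2.63*w^3 + 3.29*w^2 + 0.98*w - 0.47)^2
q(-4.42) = 0.01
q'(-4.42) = 0.01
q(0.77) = -0.67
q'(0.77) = 2.08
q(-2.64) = 0.08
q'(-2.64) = 0.11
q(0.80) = -0.61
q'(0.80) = 1.82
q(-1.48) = 0.71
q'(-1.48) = 1.86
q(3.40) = -0.02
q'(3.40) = 0.01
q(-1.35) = 1.01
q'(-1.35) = 2.88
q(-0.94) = 3.43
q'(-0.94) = 9.05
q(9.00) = -0.00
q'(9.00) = 0.00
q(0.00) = 4.87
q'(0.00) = 10.16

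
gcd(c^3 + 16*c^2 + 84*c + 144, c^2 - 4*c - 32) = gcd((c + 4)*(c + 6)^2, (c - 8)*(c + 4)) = c + 4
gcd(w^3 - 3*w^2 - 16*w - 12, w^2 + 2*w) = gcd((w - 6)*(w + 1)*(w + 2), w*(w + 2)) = w + 2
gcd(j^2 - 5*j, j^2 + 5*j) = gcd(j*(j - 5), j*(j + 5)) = j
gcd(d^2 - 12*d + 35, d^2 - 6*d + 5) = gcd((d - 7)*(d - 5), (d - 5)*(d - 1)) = d - 5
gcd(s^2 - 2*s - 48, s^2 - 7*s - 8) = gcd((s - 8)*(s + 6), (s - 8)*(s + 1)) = s - 8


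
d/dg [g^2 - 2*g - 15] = 2*g - 2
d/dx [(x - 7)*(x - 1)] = 2*x - 8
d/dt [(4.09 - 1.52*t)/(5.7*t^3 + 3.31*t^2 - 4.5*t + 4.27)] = (17.328*t^3 - 64.9078*t^2 - 27.0758*t + 11.9146)/(32.49*t^6 + 37.734*t^5 - 40.3439*t^4 + 18.888*t^3 + 48.5174*t^2 - 38.43*t + 18.2329)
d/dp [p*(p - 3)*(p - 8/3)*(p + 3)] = 4*p^3 - 8*p^2 - 18*p + 24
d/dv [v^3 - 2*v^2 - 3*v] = 3*v^2 - 4*v - 3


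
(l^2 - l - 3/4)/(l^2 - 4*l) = (l^2 - l - 3/4)/(l*(l - 4))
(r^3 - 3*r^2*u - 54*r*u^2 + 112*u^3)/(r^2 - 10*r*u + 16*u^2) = r + 7*u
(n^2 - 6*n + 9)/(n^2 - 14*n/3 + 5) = 3*(n - 3)/(3*n - 5)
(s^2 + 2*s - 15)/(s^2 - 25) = (s - 3)/(s - 5)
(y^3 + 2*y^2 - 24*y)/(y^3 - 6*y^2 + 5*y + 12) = y*(y + 6)/(y^2 - 2*y - 3)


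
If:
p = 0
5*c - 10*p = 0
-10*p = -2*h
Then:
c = 0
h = 0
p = 0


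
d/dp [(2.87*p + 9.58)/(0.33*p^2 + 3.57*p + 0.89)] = (0.9471*p^2 + 10.2459*p - (0.66*p + 3.57)*(2.87*p + 9.58) + 2.5543)/(0.33*p^2 + 3.57*p + 0.89)^2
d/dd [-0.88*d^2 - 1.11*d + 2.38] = -1.76*d - 1.11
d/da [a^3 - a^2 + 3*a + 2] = 3*a^2 - 2*a + 3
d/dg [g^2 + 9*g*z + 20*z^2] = 2*g + 9*z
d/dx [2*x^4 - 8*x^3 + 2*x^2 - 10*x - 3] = 8*x^3 - 24*x^2 + 4*x - 10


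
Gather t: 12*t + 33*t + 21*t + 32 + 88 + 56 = 66*t + 176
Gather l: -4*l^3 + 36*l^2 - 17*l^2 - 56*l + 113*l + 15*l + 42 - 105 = -4*l^3 + 19*l^2 + 72*l - 63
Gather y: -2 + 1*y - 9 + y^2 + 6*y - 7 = y^2 + 7*y - 18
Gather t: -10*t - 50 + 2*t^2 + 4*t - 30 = 2*t^2 - 6*t - 80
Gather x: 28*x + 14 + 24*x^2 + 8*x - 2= 24*x^2 + 36*x + 12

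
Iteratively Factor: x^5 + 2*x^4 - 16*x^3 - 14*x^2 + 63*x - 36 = (x + 4)*(x^4 - 2*x^3 - 8*x^2 + 18*x - 9) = (x - 3)*(x + 4)*(x^3 + x^2 - 5*x + 3) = (x - 3)*(x - 1)*(x + 4)*(x^2 + 2*x - 3) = (x - 3)*(x - 1)^2*(x + 4)*(x + 3)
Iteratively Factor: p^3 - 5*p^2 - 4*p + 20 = (p + 2)*(p^2 - 7*p + 10) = (p - 2)*(p + 2)*(p - 5)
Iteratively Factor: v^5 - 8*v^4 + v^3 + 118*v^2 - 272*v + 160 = (v - 5)*(v^4 - 3*v^3 - 14*v^2 + 48*v - 32) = (v - 5)*(v - 4)*(v^3 + v^2 - 10*v + 8) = (v - 5)*(v - 4)*(v - 1)*(v^2 + 2*v - 8) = (v - 5)*(v - 4)*(v - 1)*(v + 4)*(v - 2)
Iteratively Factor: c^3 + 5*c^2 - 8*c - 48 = (c - 3)*(c^2 + 8*c + 16) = (c - 3)*(c + 4)*(c + 4)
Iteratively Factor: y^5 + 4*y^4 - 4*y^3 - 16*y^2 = (y + 4)*(y^4 - 4*y^2) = (y - 2)*(y + 4)*(y^3 + 2*y^2) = y*(y - 2)*(y + 4)*(y^2 + 2*y) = y*(y - 2)*(y + 2)*(y + 4)*(y)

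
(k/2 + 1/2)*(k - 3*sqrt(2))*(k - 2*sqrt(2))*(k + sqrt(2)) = k^4/2 - 2*sqrt(2)*k^3 + k^3/2 - 2*sqrt(2)*k^2 + k^2 + k + 6*sqrt(2)*k + 6*sqrt(2)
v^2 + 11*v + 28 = (v + 4)*(v + 7)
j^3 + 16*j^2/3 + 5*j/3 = j*(j + 1/3)*(j + 5)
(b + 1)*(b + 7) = b^2 + 8*b + 7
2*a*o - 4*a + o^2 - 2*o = (2*a + o)*(o - 2)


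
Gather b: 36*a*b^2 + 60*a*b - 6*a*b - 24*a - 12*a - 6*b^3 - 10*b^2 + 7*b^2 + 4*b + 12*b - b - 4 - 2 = -36*a - 6*b^3 + b^2*(36*a - 3) + b*(54*a + 15) - 6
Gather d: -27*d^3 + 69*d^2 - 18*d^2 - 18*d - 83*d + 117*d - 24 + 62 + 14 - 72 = -27*d^3 + 51*d^2 + 16*d - 20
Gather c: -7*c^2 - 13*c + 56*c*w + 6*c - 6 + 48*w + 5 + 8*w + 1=-7*c^2 + c*(56*w - 7) + 56*w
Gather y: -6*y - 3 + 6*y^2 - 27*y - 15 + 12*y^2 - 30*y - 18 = 18*y^2 - 63*y - 36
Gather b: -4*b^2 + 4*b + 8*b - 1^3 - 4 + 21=-4*b^2 + 12*b + 16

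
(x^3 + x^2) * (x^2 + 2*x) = x^5 + 3*x^4 + 2*x^3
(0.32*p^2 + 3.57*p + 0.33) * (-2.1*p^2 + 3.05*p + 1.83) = -0.672*p^4 - 6.521*p^3 + 10.7811*p^2 + 7.5396*p + 0.6039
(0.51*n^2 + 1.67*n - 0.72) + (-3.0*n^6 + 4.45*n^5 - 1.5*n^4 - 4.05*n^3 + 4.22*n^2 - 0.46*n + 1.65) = -3.0*n^6 + 4.45*n^5 - 1.5*n^4 - 4.05*n^3 + 4.73*n^2 + 1.21*n + 0.93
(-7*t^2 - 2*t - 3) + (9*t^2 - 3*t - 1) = 2*t^2 - 5*t - 4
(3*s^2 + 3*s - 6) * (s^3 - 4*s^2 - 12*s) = 3*s^5 - 9*s^4 - 54*s^3 - 12*s^2 + 72*s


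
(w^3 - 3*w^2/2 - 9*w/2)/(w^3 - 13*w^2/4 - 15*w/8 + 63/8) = 4*w/(4*w - 7)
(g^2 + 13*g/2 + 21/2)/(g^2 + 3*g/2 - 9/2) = (2*g + 7)/(2*g - 3)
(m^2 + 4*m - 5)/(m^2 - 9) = (m^2 + 4*m - 5)/(m^2 - 9)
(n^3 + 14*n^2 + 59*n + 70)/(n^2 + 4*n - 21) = (n^2 + 7*n + 10)/(n - 3)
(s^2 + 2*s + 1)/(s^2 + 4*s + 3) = (s + 1)/(s + 3)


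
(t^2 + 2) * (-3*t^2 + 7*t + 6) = -3*t^4 + 7*t^3 + 14*t + 12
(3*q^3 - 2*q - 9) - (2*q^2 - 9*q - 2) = 3*q^3 - 2*q^2 + 7*q - 7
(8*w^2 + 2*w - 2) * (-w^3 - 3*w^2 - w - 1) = -8*w^5 - 26*w^4 - 12*w^3 - 4*w^2 + 2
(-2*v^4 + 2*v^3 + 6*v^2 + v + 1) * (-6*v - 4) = 12*v^5 - 4*v^4 - 44*v^3 - 30*v^2 - 10*v - 4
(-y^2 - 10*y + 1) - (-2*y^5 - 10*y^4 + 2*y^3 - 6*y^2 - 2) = 2*y^5 + 10*y^4 - 2*y^3 + 5*y^2 - 10*y + 3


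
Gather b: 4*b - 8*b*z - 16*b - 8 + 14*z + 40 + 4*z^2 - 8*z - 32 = b*(-8*z - 12) + 4*z^2 + 6*z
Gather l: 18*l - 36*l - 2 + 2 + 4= 4 - 18*l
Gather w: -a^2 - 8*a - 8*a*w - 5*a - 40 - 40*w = -a^2 - 13*a + w*(-8*a - 40) - 40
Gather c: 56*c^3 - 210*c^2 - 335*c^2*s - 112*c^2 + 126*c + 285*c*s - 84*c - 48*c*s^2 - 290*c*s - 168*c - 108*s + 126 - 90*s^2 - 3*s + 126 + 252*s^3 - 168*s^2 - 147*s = 56*c^3 + c^2*(-335*s - 322) + c*(-48*s^2 - 5*s - 126) + 252*s^3 - 258*s^2 - 258*s + 252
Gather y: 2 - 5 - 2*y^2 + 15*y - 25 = -2*y^2 + 15*y - 28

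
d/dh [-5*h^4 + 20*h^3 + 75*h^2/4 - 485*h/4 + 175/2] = -20*h^3 + 60*h^2 + 75*h/2 - 485/4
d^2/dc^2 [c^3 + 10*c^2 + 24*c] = 6*c + 20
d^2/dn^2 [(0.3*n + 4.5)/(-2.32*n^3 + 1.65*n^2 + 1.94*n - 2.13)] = (-9.68832*n^5 - 283.7592*n^4 + 271.28202*n^3 + 65.80386*n^2 + 40.6701*n - 67.98222)/(12.487168*n^9 - 26.64288*n^8 - 12.376968*n^7 + 74.459331*n^6 - 38.572134*n^5 - 58.753269*n^4 + 65.18422*n^3 + 1.591749*n^2 - 26.404758*n + 9.663597)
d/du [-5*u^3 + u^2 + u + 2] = -15*u^2 + 2*u + 1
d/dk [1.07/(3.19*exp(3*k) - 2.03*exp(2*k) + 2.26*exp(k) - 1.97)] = (-10.2399*exp(2*k) + 4.3442*exp(k) - 2.4182)*exp(k)/(3.19*exp(3*k) - 2.03*exp(2*k) + 2.26*exp(k) - 1.97)^2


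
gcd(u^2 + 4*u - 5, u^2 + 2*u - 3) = u - 1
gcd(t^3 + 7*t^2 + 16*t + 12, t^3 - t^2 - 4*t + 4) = t + 2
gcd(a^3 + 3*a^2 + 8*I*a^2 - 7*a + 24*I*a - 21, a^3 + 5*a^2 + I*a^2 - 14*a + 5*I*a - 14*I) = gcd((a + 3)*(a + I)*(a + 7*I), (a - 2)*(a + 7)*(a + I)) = a + I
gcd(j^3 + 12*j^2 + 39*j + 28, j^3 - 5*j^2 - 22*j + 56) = j + 4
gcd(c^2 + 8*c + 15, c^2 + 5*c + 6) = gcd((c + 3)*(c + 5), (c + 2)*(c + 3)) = c + 3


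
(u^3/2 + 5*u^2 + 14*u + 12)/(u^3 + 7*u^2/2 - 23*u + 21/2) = (u^3 + 10*u^2 + 28*u + 24)/(2*u^3 + 7*u^2 - 46*u + 21)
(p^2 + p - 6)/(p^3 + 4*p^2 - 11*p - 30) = (p^2 + p - 6)/(p^3 + 4*p^2 - 11*p - 30)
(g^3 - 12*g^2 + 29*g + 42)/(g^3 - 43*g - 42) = (g - 6)/(g + 6)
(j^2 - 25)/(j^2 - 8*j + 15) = (j + 5)/(j - 3)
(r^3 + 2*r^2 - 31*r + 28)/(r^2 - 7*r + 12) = (r^2 + 6*r - 7)/(r - 3)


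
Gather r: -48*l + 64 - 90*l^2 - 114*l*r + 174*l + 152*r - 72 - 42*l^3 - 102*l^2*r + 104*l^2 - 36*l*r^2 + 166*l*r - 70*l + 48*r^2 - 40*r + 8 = -42*l^3 + 14*l^2 + 56*l + r^2*(48 - 36*l) + r*(-102*l^2 + 52*l + 112)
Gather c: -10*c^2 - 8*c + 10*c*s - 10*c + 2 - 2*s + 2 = -10*c^2 + c*(10*s - 18) - 2*s + 4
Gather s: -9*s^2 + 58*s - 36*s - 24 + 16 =-9*s^2 + 22*s - 8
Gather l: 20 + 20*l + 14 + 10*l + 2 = 30*l + 36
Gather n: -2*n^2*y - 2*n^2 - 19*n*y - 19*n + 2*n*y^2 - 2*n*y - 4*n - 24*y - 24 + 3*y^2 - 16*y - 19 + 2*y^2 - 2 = n^2*(-2*y - 2) + n*(2*y^2 - 21*y - 23) + 5*y^2 - 40*y - 45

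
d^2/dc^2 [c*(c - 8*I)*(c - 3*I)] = 6*c - 22*I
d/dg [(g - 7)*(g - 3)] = 2*g - 10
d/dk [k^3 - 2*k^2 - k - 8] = 3*k^2 - 4*k - 1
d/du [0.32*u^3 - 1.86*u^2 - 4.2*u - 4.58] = 0.96*u^2 - 3.72*u - 4.2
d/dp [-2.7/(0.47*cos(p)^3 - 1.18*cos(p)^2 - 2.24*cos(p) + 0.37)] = (-3.807*cos(p)^2 + 6.372*cos(p) + 6.048)*sin(p)/(0.47*cos(p)^3 - 1.18*cos(p)^2 - 2.24*cos(p) + 0.37)^2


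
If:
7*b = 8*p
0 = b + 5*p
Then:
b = 0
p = 0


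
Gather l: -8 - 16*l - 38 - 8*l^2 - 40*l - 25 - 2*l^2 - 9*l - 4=-10*l^2 - 65*l - 75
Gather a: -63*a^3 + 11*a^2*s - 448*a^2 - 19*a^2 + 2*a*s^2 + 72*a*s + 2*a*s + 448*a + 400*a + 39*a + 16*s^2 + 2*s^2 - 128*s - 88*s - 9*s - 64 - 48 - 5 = -63*a^3 + a^2*(11*s - 467) + a*(2*s^2 + 74*s + 887) + 18*s^2 - 225*s - 117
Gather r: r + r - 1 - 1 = 2*r - 2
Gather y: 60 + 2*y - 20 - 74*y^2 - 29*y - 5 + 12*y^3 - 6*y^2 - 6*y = 12*y^3 - 80*y^2 - 33*y + 35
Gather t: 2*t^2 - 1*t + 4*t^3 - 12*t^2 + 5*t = 4*t^3 - 10*t^2 + 4*t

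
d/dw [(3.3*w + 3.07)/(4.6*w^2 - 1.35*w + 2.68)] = (-15.18*w^2 - 28.244*w + 12.9885)/(21.16*w^4 - 12.42*w^3 + 26.4785*w^2 - 7.236*w + 7.1824)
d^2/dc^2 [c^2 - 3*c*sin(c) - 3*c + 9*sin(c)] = 3*c*sin(c) - 9*sin(c) - 6*cos(c) + 2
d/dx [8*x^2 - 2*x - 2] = 16*x - 2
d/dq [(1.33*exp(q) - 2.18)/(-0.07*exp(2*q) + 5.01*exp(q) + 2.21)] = (0.0931*exp(2*q) - 0.3052*exp(q) + 13.8611)*exp(q)/(0.0049*exp(4*q) - 0.7014*exp(3*q) + 24.7907*exp(2*q) + 22.1442*exp(q) + 4.8841)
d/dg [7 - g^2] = -2*g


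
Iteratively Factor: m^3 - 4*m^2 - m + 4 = (m - 4)*(m^2 - 1) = (m - 4)*(m - 1)*(m + 1)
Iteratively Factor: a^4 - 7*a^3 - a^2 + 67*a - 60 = (a - 1)*(a^3 - 6*a^2 - 7*a + 60) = (a - 4)*(a - 1)*(a^2 - 2*a - 15) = (a - 5)*(a - 4)*(a - 1)*(a + 3)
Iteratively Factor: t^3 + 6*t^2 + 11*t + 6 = (t + 3)*(t^2 + 3*t + 2) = (t + 2)*(t + 3)*(t + 1)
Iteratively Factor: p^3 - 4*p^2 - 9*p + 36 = (p - 3)*(p^2 - p - 12) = (p - 4)*(p - 3)*(p + 3)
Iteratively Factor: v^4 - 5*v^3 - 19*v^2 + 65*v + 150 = (v + 2)*(v^3 - 7*v^2 - 5*v + 75) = (v + 2)*(v + 3)*(v^2 - 10*v + 25) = (v - 5)*(v + 2)*(v + 3)*(v - 5)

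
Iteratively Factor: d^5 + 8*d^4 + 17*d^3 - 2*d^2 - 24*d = (d)*(d^4 + 8*d^3 + 17*d^2 - 2*d - 24) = d*(d - 1)*(d^3 + 9*d^2 + 26*d + 24) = d*(d - 1)*(d + 4)*(d^2 + 5*d + 6) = d*(d - 1)*(d + 2)*(d + 4)*(d + 3)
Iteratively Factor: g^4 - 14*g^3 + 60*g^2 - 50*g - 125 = (g + 1)*(g^3 - 15*g^2 + 75*g - 125) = (g - 5)*(g + 1)*(g^2 - 10*g + 25) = (g - 5)^2*(g + 1)*(g - 5)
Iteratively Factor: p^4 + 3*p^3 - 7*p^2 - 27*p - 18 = (p + 2)*(p^3 + p^2 - 9*p - 9) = (p + 2)*(p + 3)*(p^2 - 2*p - 3) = (p - 3)*(p + 2)*(p + 3)*(p + 1)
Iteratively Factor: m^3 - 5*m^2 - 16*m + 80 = (m - 5)*(m^2 - 16) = (m - 5)*(m + 4)*(m - 4)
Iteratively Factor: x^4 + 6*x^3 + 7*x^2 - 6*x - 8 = (x - 1)*(x^3 + 7*x^2 + 14*x + 8) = (x - 1)*(x + 2)*(x^2 + 5*x + 4) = (x - 1)*(x + 1)*(x + 2)*(x + 4)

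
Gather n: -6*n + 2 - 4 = -6*n - 2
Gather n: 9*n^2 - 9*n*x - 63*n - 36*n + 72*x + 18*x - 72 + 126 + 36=9*n^2 + n*(-9*x - 99) + 90*x + 90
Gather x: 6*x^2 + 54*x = 6*x^2 + 54*x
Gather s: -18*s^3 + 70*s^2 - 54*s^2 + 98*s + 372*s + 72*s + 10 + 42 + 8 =-18*s^3 + 16*s^2 + 542*s + 60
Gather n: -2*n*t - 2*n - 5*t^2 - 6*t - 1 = n*(-2*t - 2) - 5*t^2 - 6*t - 1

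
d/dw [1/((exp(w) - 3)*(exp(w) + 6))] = (-2*exp(w) - 3)*exp(w)/(exp(4*w) + 6*exp(3*w) - 27*exp(2*w) - 108*exp(w) + 324)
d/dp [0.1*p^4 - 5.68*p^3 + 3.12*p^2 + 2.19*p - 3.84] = 0.4*p^3 - 17.04*p^2 + 6.24*p + 2.19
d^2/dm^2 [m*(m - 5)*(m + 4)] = 6*m - 2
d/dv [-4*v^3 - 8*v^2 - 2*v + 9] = -12*v^2 - 16*v - 2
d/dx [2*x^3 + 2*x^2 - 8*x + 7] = 6*x^2 + 4*x - 8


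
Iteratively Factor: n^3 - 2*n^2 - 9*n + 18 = (n + 3)*(n^2 - 5*n + 6) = (n - 3)*(n + 3)*(n - 2)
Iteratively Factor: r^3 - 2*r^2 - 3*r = (r)*(r^2 - 2*r - 3) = r*(r + 1)*(r - 3)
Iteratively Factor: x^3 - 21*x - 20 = (x + 1)*(x^2 - x - 20) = (x + 1)*(x + 4)*(x - 5)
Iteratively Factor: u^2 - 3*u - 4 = (u + 1)*(u - 4)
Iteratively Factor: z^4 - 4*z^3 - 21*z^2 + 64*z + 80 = (z + 1)*(z^3 - 5*z^2 - 16*z + 80) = (z - 5)*(z + 1)*(z^2 - 16) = (z - 5)*(z - 4)*(z + 1)*(z + 4)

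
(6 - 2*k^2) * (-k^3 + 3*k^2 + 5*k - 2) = 2*k^5 - 6*k^4 - 16*k^3 + 22*k^2 + 30*k - 12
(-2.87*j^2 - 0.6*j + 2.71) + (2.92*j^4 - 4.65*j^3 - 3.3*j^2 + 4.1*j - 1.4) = 2.92*j^4 - 4.65*j^3 - 6.17*j^2 + 3.5*j + 1.31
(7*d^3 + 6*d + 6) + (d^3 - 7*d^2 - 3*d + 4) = 8*d^3 - 7*d^2 + 3*d + 10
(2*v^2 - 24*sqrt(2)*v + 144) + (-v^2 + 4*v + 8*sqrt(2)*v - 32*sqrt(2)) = v^2 - 16*sqrt(2)*v + 4*v - 32*sqrt(2) + 144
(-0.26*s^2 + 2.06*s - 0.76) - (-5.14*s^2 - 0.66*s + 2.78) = 4.88*s^2 + 2.72*s - 3.54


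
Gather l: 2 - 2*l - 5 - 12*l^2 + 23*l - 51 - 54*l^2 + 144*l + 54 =-66*l^2 + 165*l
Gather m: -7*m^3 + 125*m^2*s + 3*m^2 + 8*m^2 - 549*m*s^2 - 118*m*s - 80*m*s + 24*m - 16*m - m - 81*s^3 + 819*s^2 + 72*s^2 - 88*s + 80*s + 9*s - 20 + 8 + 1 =-7*m^3 + m^2*(125*s + 11) + m*(-549*s^2 - 198*s + 7) - 81*s^3 + 891*s^2 + s - 11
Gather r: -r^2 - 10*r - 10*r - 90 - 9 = -r^2 - 20*r - 99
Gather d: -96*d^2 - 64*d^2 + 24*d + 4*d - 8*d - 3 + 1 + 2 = -160*d^2 + 20*d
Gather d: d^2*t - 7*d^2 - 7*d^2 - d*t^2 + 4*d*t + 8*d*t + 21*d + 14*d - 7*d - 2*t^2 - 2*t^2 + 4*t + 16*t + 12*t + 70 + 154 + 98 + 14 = d^2*(t - 14) + d*(-t^2 + 12*t + 28) - 4*t^2 + 32*t + 336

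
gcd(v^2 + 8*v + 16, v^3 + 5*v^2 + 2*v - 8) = v + 4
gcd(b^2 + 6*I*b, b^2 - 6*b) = b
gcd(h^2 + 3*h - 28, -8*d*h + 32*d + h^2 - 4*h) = h - 4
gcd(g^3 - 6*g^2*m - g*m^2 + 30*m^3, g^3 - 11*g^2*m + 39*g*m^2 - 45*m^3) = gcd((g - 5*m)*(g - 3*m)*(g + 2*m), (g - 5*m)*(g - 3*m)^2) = g^2 - 8*g*m + 15*m^2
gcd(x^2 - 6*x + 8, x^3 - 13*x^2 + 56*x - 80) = x - 4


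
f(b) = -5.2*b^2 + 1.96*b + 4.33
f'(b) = 1.96 - 10.4*b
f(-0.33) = 3.12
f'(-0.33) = 5.39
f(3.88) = -66.35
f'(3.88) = -38.39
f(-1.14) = -4.66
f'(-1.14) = 13.82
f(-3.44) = -63.95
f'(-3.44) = 37.74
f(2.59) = -25.48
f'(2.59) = -24.98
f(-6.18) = -206.38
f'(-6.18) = 66.23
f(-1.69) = -13.83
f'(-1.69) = 19.54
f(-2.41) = -30.60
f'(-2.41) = 27.02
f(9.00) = -399.23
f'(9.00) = -91.64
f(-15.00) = -1195.07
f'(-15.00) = 157.96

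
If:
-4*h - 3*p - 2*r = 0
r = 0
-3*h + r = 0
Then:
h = 0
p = 0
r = 0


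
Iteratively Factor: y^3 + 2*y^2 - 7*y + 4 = (y - 1)*(y^2 + 3*y - 4) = (y - 1)^2*(y + 4)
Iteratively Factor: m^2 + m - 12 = (m + 4)*(m - 3)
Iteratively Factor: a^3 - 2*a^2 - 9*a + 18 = (a - 2)*(a^2 - 9) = (a - 3)*(a - 2)*(a + 3)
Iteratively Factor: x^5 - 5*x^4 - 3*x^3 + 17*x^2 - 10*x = (x - 1)*(x^4 - 4*x^3 - 7*x^2 + 10*x) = (x - 1)^2*(x^3 - 3*x^2 - 10*x) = (x - 1)^2*(x + 2)*(x^2 - 5*x) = (x - 5)*(x - 1)^2*(x + 2)*(x)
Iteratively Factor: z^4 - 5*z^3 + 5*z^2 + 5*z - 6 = (z - 1)*(z^3 - 4*z^2 + z + 6) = (z - 3)*(z - 1)*(z^2 - z - 2) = (z - 3)*(z - 1)*(z + 1)*(z - 2)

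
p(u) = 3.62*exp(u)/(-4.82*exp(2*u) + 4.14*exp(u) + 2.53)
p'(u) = 3.62*(9.64*exp(2*u) - 4.14*exp(u))*exp(u)/(-4.82*exp(2*u) + 4.14*exp(u) + 2.53)^2 + 3.62*exp(u)/(-4.82*exp(2*u) + 4.14*exp(u) + 2.53) = (17.4484*exp(2*u) + 9.1586)*exp(u)/(23.2324*exp(4*u) - 39.9096*exp(3*u) - 7.2496*exp(2*u) + 20.9484*exp(u) + 6.4009)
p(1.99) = -0.12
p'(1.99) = 0.14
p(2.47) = -0.07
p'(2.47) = 0.07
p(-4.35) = 0.02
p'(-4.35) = 0.02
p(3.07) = -0.04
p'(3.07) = 0.04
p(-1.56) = 0.24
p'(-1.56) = 0.21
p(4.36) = -0.01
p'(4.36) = 0.01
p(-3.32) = 0.05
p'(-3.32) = 0.05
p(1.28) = -0.29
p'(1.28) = 0.42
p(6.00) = 0.00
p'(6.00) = 0.00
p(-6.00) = 0.00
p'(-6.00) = 0.00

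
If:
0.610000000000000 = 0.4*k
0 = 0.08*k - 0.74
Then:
No Solution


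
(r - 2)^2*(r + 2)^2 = r^4 - 8*r^2 + 16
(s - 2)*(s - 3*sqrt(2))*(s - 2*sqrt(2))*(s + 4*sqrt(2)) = s^4 - 2*s^3 - sqrt(2)*s^3 - 28*s^2 + 2*sqrt(2)*s^2 + 56*s + 48*sqrt(2)*s - 96*sqrt(2)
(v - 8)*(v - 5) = v^2 - 13*v + 40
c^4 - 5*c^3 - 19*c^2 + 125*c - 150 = (c - 5)*(c - 3)*(c - 2)*(c + 5)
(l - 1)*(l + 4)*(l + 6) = l^3 + 9*l^2 + 14*l - 24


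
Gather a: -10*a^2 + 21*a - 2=-10*a^2 + 21*a - 2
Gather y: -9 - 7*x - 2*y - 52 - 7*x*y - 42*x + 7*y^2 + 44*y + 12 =-49*x + 7*y^2 + y*(42 - 7*x) - 49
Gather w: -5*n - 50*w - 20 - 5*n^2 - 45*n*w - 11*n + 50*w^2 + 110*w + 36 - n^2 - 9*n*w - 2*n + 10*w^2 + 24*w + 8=-6*n^2 - 18*n + 60*w^2 + w*(84 - 54*n) + 24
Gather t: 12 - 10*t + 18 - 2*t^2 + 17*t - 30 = -2*t^2 + 7*t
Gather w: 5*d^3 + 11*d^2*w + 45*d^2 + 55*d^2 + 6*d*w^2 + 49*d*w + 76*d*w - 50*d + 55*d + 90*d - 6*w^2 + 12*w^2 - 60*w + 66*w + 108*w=5*d^3 + 100*d^2 + 95*d + w^2*(6*d + 6) + w*(11*d^2 + 125*d + 114)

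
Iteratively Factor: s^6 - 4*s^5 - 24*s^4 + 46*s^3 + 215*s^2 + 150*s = (s - 5)*(s^5 + s^4 - 19*s^3 - 49*s^2 - 30*s) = (s - 5)^2*(s^4 + 6*s^3 + 11*s^2 + 6*s) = (s - 5)^2*(s + 1)*(s^3 + 5*s^2 + 6*s) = (s - 5)^2*(s + 1)*(s + 3)*(s^2 + 2*s) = s*(s - 5)^2*(s + 1)*(s + 3)*(s + 2)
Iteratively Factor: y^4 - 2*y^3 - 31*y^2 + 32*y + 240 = (y - 5)*(y^3 + 3*y^2 - 16*y - 48) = (y - 5)*(y + 4)*(y^2 - y - 12) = (y - 5)*(y + 3)*(y + 4)*(y - 4)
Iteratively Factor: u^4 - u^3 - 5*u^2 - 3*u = (u + 1)*(u^3 - 2*u^2 - 3*u) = (u - 3)*(u + 1)*(u^2 + u) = u*(u - 3)*(u + 1)*(u + 1)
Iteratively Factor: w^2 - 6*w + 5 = (w - 1)*(w - 5)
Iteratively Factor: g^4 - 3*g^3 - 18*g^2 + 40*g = (g - 5)*(g^3 + 2*g^2 - 8*g) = (g - 5)*(g + 4)*(g^2 - 2*g) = g*(g - 5)*(g + 4)*(g - 2)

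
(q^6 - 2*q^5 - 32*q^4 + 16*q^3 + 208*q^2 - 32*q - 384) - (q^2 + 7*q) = q^6 - 2*q^5 - 32*q^4 + 16*q^3 + 207*q^2 - 39*q - 384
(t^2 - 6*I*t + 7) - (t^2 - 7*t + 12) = 7*t - 6*I*t - 5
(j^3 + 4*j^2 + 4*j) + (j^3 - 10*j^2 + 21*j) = 2*j^3 - 6*j^2 + 25*j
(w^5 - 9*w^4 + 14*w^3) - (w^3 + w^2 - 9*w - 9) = w^5 - 9*w^4 + 13*w^3 - w^2 + 9*w + 9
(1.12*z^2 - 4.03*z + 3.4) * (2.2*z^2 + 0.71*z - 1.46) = 2.464*z^4 - 8.0708*z^3 + 2.9835*z^2 + 8.2978*z - 4.964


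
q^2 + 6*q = q*(q + 6)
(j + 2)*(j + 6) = j^2 + 8*j + 12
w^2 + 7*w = w*(w + 7)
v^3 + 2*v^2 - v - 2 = (v - 1)*(v + 1)*(v + 2)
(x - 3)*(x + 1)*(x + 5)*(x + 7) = x^4 + 10*x^3 + 8*x^2 - 106*x - 105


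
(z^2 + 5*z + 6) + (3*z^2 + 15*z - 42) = 4*z^2 + 20*z - 36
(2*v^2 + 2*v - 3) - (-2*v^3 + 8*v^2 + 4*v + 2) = 2*v^3 - 6*v^2 - 2*v - 5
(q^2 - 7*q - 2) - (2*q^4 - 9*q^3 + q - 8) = -2*q^4 + 9*q^3 + q^2 - 8*q + 6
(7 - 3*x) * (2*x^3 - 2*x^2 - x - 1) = -6*x^4 + 20*x^3 - 11*x^2 - 4*x - 7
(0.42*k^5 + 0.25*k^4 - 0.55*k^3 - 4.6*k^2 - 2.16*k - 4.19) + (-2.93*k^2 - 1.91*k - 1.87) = 0.42*k^5 + 0.25*k^4 - 0.55*k^3 - 7.53*k^2 - 4.07*k - 6.06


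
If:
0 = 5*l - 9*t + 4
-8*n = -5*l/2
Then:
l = 9*t/5 - 4/5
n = 9*t/16 - 1/4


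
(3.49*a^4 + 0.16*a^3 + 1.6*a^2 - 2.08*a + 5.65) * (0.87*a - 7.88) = 3.0363*a^5 - 27.362*a^4 + 0.1312*a^3 - 14.4176*a^2 + 21.3059*a - 44.522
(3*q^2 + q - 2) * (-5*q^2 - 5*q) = -15*q^4 - 20*q^3 + 5*q^2 + 10*q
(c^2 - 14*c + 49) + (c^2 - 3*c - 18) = 2*c^2 - 17*c + 31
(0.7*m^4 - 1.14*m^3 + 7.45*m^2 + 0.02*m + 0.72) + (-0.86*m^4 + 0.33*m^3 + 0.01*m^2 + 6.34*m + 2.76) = -0.16*m^4 - 0.81*m^3 + 7.46*m^2 + 6.36*m + 3.48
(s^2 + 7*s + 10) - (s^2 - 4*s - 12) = 11*s + 22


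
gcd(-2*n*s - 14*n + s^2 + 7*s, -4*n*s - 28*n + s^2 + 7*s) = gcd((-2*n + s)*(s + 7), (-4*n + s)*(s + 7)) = s + 7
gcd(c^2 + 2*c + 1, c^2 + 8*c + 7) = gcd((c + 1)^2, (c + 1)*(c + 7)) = c + 1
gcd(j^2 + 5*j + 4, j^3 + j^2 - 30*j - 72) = j + 4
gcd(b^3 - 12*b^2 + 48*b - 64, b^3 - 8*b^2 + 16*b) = b^2 - 8*b + 16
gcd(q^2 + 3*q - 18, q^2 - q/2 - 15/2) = q - 3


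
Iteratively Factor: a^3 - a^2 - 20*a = (a + 4)*(a^2 - 5*a) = (a - 5)*(a + 4)*(a)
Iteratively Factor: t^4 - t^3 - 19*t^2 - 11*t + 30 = (t + 3)*(t^3 - 4*t^2 - 7*t + 10) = (t - 1)*(t + 3)*(t^2 - 3*t - 10) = (t - 5)*(t - 1)*(t + 3)*(t + 2)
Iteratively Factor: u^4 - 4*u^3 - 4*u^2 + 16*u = (u)*(u^3 - 4*u^2 - 4*u + 16) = u*(u - 2)*(u^2 - 2*u - 8) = u*(u - 4)*(u - 2)*(u + 2)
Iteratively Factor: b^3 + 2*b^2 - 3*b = (b - 1)*(b^2 + 3*b) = b*(b - 1)*(b + 3)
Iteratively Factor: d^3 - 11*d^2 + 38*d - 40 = (d - 5)*(d^2 - 6*d + 8) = (d - 5)*(d - 2)*(d - 4)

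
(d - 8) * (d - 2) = d^2 - 10*d + 16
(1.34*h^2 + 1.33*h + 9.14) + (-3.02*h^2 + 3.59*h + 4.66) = -1.68*h^2 + 4.92*h + 13.8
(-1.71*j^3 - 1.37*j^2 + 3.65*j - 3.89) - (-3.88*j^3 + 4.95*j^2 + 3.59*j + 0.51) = 2.17*j^3 - 6.32*j^2 + 0.0600000000000001*j - 4.4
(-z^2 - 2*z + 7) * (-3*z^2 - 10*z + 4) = 3*z^4 + 16*z^3 - 5*z^2 - 78*z + 28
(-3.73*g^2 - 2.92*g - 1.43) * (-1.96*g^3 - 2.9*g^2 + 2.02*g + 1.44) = 7.3108*g^5 + 16.5402*g^4 + 3.7362*g^3 - 7.1226*g^2 - 7.0934*g - 2.0592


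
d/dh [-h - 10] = -1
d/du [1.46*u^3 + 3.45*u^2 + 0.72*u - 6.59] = 4.38*u^2 + 6.9*u + 0.72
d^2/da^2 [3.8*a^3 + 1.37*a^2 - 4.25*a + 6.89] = 22.8*a + 2.74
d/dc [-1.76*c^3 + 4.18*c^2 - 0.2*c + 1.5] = -5.28*c^2 + 8.36*c - 0.2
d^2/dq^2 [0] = 0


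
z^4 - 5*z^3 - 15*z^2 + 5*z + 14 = (z - 7)*(z - 1)*(z + 1)*(z + 2)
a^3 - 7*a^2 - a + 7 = (a - 7)*(a - 1)*(a + 1)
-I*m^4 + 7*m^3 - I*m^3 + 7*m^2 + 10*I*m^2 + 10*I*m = m*(m + 2*I)*(m + 5*I)*(-I*m - I)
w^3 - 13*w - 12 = (w - 4)*(w + 1)*(w + 3)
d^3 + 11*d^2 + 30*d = d*(d + 5)*(d + 6)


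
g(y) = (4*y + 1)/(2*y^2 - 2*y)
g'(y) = (2 - 4*y)*(4*y + 1)/(2*y^2 - 2*y)^2 + 4/(2*y^2 - 2*y) = (-2*y^2 - y + 1/2)/(y^2*(y^2 - 2*y + 1))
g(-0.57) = -0.72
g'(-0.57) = 0.52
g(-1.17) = -0.72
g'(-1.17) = -0.17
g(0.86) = -18.44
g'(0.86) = -126.87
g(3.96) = 0.72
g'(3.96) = -0.25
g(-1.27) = -0.71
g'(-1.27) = -0.18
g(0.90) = -25.56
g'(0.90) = -249.38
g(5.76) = 0.44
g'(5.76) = -0.10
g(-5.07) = -0.31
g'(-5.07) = -0.05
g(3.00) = 1.08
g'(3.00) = -0.57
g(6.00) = 0.42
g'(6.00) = -0.09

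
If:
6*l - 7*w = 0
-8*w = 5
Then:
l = -35/48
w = -5/8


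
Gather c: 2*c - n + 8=2*c - n + 8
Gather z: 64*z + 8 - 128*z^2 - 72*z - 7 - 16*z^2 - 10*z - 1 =-144*z^2 - 18*z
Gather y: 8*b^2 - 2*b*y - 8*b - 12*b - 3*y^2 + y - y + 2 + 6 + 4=8*b^2 - 2*b*y - 20*b - 3*y^2 + 12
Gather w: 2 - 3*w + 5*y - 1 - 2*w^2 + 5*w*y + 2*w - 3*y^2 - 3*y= -2*w^2 + w*(5*y - 1) - 3*y^2 + 2*y + 1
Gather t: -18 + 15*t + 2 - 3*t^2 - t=-3*t^2 + 14*t - 16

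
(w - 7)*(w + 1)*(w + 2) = w^3 - 4*w^2 - 19*w - 14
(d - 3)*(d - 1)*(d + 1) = d^3 - 3*d^2 - d + 3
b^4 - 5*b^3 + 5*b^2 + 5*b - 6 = (b - 3)*(b - 2)*(b - 1)*(b + 1)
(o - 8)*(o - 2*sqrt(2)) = o^2 - 8*o - 2*sqrt(2)*o + 16*sqrt(2)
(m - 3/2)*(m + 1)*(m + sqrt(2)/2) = m^3 - m^2/2 + sqrt(2)*m^2/2 - 3*m/2 - sqrt(2)*m/4 - 3*sqrt(2)/4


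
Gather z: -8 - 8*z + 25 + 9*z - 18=z - 1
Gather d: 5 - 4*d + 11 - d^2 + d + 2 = -d^2 - 3*d + 18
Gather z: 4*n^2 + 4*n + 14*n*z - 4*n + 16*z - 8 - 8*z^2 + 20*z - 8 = 4*n^2 - 8*z^2 + z*(14*n + 36) - 16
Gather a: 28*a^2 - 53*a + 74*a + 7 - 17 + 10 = 28*a^2 + 21*a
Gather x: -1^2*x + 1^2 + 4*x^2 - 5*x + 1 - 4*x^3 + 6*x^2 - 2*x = -4*x^3 + 10*x^2 - 8*x + 2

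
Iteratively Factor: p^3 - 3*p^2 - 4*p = (p + 1)*(p^2 - 4*p) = p*(p + 1)*(p - 4)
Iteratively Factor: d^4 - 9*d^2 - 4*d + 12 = (d - 3)*(d^3 + 3*d^2 - 4) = (d - 3)*(d + 2)*(d^2 + d - 2) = (d - 3)*(d - 1)*(d + 2)*(d + 2)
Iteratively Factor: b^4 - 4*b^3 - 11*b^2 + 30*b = (b - 2)*(b^3 - 2*b^2 - 15*b) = b*(b - 2)*(b^2 - 2*b - 15) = b*(b - 5)*(b - 2)*(b + 3)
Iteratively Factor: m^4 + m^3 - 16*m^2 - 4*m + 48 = (m - 3)*(m^3 + 4*m^2 - 4*m - 16) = (m - 3)*(m + 2)*(m^2 + 2*m - 8) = (m - 3)*(m - 2)*(m + 2)*(m + 4)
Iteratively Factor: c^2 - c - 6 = (c - 3)*(c + 2)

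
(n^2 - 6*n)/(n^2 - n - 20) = n*(6 - n)/(-n^2 + n + 20)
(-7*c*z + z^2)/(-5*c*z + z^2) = (7*c - z)/(5*c - z)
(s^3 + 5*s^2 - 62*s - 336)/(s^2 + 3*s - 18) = (s^2 - s - 56)/(s - 3)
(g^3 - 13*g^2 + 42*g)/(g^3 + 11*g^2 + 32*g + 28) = g*(g^2 - 13*g + 42)/(g^3 + 11*g^2 + 32*g + 28)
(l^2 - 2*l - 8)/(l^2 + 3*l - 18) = (l^2 - 2*l - 8)/(l^2 + 3*l - 18)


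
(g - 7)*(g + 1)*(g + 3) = g^3 - 3*g^2 - 25*g - 21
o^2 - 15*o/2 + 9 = (o - 6)*(o - 3/2)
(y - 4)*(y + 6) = y^2 + 2*y - 24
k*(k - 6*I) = k^2 - 6*I*k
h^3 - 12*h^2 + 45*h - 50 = (h - 5)^2*(h - 2)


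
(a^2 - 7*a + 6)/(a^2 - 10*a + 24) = (a - 1)/(a - 4)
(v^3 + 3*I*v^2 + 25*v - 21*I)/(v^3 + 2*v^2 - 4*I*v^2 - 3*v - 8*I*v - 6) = (v + 7*I)/(v + 2)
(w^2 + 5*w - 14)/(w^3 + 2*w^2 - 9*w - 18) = (w^2 + 5*w - 14)/(w^3 + 2*w^2 - 9*w - 18)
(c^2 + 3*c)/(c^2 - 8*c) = (c + 3)/(c - 8)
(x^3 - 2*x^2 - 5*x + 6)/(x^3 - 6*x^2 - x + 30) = (x - 1)/(x - 5)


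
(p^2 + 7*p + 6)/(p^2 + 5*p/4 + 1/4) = 4*(p + 6)/(4*p + 1)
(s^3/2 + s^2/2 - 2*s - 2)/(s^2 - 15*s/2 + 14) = (s^3 + s^2 - 4*s - 4)/(2*s^2 - 15*s + 28)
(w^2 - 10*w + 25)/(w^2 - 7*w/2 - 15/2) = 2*(w - 5)/(2*w + 3)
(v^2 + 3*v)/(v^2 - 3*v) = (v + 3)/(v - 3)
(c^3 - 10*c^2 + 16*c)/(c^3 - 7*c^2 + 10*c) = (c - 8)/(c - 5)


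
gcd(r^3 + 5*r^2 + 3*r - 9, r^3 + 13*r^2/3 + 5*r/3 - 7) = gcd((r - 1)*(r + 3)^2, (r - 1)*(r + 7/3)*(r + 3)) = r^2 + 2*r - 3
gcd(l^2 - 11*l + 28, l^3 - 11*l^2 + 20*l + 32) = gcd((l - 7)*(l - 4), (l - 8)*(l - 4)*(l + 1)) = l - 4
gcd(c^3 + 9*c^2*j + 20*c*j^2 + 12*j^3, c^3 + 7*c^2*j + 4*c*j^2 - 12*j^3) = c^2 + 8*c*j + 12*j^2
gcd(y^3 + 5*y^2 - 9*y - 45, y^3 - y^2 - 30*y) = y + 5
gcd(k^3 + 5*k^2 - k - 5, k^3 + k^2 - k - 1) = k^2 - 1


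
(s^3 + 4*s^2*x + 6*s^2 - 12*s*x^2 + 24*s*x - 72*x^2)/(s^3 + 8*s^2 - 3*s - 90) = (s^2 + 4*s*x - 12*x^2)/(s^2 + 2*s - 15)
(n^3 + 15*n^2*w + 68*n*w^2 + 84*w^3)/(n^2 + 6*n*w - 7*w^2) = (-n^2 - 8*n*w - 12*w^2)/(-n + w)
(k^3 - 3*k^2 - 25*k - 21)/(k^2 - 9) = (k^2 - 6*k - 7)/(k - 3)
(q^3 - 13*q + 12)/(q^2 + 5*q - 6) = (q^2 + q - 12)/(q + 6)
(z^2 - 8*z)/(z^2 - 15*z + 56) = z/(z - 7)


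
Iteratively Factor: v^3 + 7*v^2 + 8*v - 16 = (v + 4)*(v^2 + 3*v - 4) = (v - 1)*(v + 4)*(v + 4)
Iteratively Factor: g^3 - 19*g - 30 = (g + 3)*(g^2 - 3*g - 10) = (g + 2)*(g + 3)*(g - 5)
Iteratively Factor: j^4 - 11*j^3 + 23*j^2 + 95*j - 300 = (j + 3)*(j^3 - 14*j^2 + 65*j - 100) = (j - 5)*(j + 3)*(j^2 - 9*j + 20) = (j - 5)^2*(j + 3)*(j - 4)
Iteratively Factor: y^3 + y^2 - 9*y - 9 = (y - 3)*(y^2 + 4*y + 3) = (y - 3)*(y + 1)*(y + 3)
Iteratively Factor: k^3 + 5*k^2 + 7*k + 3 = (k + 1)*(k^2 + 4*k + 3) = (k + 1)^2*(k + 3)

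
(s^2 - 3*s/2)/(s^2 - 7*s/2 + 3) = s/(s - 2)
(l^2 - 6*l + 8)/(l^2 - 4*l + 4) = (l - 4)/(l - 2)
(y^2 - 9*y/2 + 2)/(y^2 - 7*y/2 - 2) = (2*y - 1)/(2*y + 1)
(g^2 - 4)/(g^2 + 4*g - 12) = (g + 2)/(g + 6)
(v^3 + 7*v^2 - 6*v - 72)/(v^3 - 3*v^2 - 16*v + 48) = (v + 6)/(v - 4)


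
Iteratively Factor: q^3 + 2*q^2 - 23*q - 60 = (q + 3)*(q^2 - q - 20) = (q - 5)*(q + 3)*(q + 4)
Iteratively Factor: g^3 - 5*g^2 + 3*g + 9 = (g + 1)*(g^2 - 6*g + 9) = (g - 3)*(g + 1)*(g - 3)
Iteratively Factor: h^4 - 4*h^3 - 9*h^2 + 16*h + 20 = (h + 2)*(h^3 - 6*h^2 + 3*h + 10) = (h + 1)*(h + 2)*(h^2 - 7*h + 10) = (h - 5)*(h + 1)*(h + 2)*(h - 2)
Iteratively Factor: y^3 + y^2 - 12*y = (y + 4)*(y^2 - 3*y) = y*(y + 4)*(y - 3)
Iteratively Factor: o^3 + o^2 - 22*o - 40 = (o + 2)*(o^2 - o - 20) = (o + 2)*(o + 4)*(o - 5)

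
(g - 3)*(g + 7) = g^2 + 4*g - 21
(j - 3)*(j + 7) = j^2 + 4*j - 21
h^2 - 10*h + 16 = (h - 8)*(h - 2)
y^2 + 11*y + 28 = (y + 4)*(y + 7)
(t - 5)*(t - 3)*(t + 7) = t^3 - t^2 - 41*t + 105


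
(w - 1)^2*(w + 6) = w^3 + 4*w^2 - 11*w + 6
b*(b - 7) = b^2 - 7*b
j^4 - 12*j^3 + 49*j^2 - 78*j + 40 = (j - 5)*(j - 4)*(j - 2)*(j - 1)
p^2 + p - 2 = (p - 1)*(p + 2)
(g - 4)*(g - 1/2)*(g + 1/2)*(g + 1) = g^4 - 3*g^3 - 17*g^2/4 + 3*g/4 + 1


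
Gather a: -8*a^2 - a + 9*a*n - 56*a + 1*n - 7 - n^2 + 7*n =-8*a^2 + a*(9*n - 57) - n^2 + 8*n - 7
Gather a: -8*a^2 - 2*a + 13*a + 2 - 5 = -8*a^2 + 11*a - 3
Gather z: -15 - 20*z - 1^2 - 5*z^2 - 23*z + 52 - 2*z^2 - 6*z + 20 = -7*z^2 - 49*z + 56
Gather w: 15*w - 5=15*w - 5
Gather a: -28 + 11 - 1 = -18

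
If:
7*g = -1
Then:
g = -1/7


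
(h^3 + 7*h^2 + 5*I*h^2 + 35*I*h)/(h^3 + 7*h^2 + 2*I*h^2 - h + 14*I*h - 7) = h*(h + 5*I)/(h^2 + 2*I*h - 1)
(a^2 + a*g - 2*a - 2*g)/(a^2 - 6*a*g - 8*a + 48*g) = (a^2 + a*g - 2*a - 2*g)/(a^2 - 6*a*g - 8*a + 48*g)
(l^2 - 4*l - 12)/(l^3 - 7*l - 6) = (l - 6)/(l^2 - 2*l - 3)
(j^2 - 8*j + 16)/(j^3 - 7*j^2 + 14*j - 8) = (j - 4)/(j^2 - 3*j + 2)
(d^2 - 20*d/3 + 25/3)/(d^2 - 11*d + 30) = (d - 5/3)/(d - 6)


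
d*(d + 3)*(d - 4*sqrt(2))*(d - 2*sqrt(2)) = d^4 - 6*sqrt(2)*d^3 + 3*d^3 - 18*sqrt(2)*d^2 + 16*d^2 + 48*d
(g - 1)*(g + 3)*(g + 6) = g^3 + 8*g^2 + 9*g - 18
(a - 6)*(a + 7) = a^2 + a - 42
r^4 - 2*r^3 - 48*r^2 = r^2*(r - 8)*(r + 6)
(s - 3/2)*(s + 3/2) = s^2 - 9/4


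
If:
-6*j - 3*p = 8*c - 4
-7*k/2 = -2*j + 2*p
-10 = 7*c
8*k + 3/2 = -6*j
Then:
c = -10/7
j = 719/644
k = -165/161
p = 937/322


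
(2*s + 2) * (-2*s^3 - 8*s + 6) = -4*s^4 - 4*s^3 - 16*s^2 - 4*s + 12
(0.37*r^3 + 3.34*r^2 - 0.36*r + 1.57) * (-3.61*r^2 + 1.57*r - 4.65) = -1.3357*r^5 - 11.4765*r^4 + 4.8229*r^3 - 21.7639*r^2 + 4.1389*r - 7.3005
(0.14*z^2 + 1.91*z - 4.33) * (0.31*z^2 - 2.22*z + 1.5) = 0.0434*z^4 + 0.2813*z^3 - 5.3725*z^2 + 12.4776*z - 6.495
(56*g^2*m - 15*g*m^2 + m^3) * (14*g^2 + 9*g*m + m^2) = 784*g^4*m + 294*g^3*m^2 - 65*g^2*m^3 - 6*g*m^4 + m^5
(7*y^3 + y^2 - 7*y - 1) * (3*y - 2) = 21*y^4 - 11*y^3 - 23*y^2 + 11*y + 2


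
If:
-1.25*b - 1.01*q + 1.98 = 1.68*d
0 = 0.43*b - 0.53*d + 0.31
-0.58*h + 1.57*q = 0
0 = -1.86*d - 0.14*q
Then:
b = -1.07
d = -0.28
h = 10.16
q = 3.75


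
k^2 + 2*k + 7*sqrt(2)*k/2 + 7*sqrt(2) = (k + 2)*(k + 7*sqrt(2)/2)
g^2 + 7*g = g*(g + 7)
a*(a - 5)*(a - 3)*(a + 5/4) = a^4 - 27*a^3/4 + 5*a^2 + 75*a/4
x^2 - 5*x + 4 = (x - 4)*(x - 1)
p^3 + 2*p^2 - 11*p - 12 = (p - 3)*(p + 1)*(p + 4)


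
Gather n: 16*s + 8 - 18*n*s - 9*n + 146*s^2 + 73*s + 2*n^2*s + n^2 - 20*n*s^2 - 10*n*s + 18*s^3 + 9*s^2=n^2*(2*s + 1) + n*(-20*s^2 - 28*s - 9) + 18*s^3 + 155*s^2 + 89*s + 8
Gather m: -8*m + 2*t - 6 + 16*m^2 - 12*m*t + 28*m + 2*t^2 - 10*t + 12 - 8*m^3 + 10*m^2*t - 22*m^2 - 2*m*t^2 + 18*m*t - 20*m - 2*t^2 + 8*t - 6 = -8*m^3 + m^2*(10*t - 6) + m*(-2*t^2 + 6*t)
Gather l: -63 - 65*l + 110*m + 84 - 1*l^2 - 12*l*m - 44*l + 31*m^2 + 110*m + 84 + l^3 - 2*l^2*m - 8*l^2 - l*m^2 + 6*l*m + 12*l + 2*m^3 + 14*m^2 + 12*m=l^3 + l^2*(-2*m - 9) + l*(-m^2 - 6*m - 97) + 2*m^3 + 45*m^2 + 232*m + 105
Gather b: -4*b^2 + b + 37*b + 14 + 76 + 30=-4*b^2 + 38*b + 120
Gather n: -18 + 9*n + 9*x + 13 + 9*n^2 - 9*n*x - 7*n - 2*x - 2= 9*n^2 + n*(2 - 9*x) + 7*x - 7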